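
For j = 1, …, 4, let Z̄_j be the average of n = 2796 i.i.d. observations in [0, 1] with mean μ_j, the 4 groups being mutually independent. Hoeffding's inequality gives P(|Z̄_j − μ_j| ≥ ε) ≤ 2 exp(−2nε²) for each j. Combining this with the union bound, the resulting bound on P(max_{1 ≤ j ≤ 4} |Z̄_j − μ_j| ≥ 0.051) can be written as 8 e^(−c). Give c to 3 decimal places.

Union bound over the 4 events: P(max_{1 ≤ j ≤ 4} |Z̄_j − μ_j| ≥ 0.051) ≤ 4·2·exp(−2nε²) = 8 exp(−2·2796·0.051²).
So c = 2·2796·0.051² = 14.5448.

14.545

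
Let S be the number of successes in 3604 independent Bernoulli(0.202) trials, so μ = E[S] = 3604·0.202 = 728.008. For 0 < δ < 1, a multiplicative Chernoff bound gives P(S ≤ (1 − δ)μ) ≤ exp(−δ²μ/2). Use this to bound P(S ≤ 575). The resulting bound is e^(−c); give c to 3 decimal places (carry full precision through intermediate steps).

16.079

Write 575 = (1 − δ)μ, so δ = 1 − 575/728.008 = 0.2101735…
Then the exponent is δ²μ/2 = (μ − 575)²/(2μ) = 16.079115.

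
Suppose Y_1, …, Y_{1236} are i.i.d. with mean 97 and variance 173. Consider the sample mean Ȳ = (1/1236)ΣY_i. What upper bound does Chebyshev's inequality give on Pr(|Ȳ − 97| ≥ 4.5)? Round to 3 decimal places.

0.007

Var(Ȳ) = Var(Y_i)/n = 173/1236 = 0.13997.
Chebyshev: Pr(|Ȳ − 97| ≥ 4.5) ≤ Var(Ȳ)/(4.5)² = 173/(1236·4.5²) = 0.0069.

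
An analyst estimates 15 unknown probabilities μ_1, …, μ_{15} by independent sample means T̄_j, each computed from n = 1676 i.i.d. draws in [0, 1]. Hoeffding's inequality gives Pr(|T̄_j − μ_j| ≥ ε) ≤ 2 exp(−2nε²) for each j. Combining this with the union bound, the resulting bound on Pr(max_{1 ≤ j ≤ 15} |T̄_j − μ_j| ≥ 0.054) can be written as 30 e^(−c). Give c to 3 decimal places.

Union bound over the 15 events: Pr(max_{1 ≤ j ≤ 15} |T̄_j − μ_j| ≥ 0.054) ≤ 15·2·exp(−2nε²) = 30 exp(−2·1676·0.054²).
So c = 2·1676·0.054² = 9.7744.

9.774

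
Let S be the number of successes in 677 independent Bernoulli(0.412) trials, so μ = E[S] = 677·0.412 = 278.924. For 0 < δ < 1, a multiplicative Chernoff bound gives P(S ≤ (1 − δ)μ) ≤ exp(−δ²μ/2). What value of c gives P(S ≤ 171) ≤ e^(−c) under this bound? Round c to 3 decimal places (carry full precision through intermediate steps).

20.880

Write 171 = (1 − δ)μ, so δ = 1 − 171/278.924 = 0.3869298…
Then the exponent is δ²μ/2 = (μ − 171)²/(2μ) = 20.879504.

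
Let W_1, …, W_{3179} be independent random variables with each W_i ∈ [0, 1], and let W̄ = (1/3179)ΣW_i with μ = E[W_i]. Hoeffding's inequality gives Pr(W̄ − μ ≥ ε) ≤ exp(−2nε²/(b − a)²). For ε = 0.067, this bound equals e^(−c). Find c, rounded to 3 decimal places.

28.541

c = 2nε²/(b − a)² = 2·3179·0.067² / 1² = 28.5411.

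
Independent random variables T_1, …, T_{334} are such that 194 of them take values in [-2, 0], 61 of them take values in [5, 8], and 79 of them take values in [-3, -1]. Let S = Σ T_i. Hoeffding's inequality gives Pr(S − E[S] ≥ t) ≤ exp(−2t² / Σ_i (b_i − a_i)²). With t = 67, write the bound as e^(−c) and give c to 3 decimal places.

5.471

Σ(b_i − a_i)² = 194·2² + 61·3² + 79·2² = 1641.
c = 2t² / 1641 = 2·67² / 1641 = 5.4711.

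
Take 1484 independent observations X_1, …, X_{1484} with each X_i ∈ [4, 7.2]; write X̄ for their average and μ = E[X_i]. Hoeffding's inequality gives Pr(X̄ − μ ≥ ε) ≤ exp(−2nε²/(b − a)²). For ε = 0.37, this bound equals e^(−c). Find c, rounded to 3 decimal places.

39.680

c = 2nε²/(b − a)² = 2·1484·0.37² / 3.2² = 39.6796.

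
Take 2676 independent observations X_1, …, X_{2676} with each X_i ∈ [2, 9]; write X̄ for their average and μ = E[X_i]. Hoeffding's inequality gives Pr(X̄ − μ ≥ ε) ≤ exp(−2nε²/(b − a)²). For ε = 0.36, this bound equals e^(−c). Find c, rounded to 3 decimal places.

14.155

c = 2nε²/(b − a)² = 2·2676·0.36² / 7² = 14.1555.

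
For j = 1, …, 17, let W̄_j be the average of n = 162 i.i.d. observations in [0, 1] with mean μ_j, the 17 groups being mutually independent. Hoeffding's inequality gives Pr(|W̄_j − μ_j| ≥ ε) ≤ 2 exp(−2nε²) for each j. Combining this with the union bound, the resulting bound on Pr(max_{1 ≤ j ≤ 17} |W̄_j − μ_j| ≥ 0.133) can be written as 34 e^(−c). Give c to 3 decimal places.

5.731

Union bound over the 17 events: Pr(max_{1 ≤ j ≤ 17} |W̄_j − μ_j| ≥ 0.133) ≤ 17·2·exp(−2nε²) = 34 exp(−2·162·0.133²).
So c = 2·162·0.133² = 5.7312.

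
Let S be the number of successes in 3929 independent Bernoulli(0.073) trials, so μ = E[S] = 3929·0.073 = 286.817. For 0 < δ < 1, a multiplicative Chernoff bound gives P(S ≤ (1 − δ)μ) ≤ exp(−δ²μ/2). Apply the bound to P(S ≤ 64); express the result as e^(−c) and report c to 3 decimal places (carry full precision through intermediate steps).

Write 64 = (1 − δ)μ, so δ = 1 − 64/286.817 = 0.7768612…
Then the exponent is δ²μ/2 = (μ − 64)²/(2μ) = 86.548941.

86.549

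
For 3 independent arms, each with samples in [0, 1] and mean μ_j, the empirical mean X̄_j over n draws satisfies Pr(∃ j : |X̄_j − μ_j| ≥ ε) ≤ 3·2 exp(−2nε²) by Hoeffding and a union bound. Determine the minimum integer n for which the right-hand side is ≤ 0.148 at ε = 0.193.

50

Need 2·3·exp(−2nε²) ≤ 0.148, i.e. exp(−2nε²) ≤ 0.148/6.
So 2nε² ≥ ln(6/0.148) = 3.702302.
Hence n ≥ 3.702302/(2·0.193²) = 49.697.
The smallest integer n is 50.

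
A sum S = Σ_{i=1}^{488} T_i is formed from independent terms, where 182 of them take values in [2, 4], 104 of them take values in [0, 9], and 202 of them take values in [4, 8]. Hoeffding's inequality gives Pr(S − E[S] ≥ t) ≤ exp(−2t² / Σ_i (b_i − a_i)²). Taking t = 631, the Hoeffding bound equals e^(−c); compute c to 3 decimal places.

Σ(b_i − a_i)² = 182·2² + 104·9² + 202·4² = 12384.
c = 2t² / 12384 = 2·631² / 12384 = 64.3025.

64.302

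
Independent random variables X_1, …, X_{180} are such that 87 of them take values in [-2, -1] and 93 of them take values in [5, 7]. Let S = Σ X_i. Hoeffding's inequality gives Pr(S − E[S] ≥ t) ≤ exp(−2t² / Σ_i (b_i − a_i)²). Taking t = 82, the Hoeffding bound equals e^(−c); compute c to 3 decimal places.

29.298

Σ(b_i − a_i)² = 87·1² + 93·2² = 459.
c = 2t² / 459 = 2·82² / 459 = 29.2985.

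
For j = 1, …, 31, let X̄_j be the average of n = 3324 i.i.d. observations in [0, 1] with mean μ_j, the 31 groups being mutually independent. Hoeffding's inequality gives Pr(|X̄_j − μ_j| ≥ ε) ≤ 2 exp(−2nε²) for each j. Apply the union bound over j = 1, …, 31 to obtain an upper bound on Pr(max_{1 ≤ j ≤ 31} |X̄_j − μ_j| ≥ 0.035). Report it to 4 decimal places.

0.0180

Per-experiment Hoeffding bound: 2·exp(−2·3324·0.035²) = 2·exp(−8.14380) = 0.00058106.
Union bound over 31 events: 31·0.00058106 = 0.01801.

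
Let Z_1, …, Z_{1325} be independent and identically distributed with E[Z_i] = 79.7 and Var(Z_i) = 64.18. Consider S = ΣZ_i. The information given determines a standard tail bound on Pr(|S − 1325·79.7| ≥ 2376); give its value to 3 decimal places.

0.015

With mean and variance of each term known, Chebyshev's inequality bounds the deviation of the sum (or sample mean).
Var(S) = n·Var(Z_i) = 1325·64.18 = 85038.5.
Chebyshev: Pr(|S − 1325·79.7| ≥ 2376) ≤ Var(S)/2376² = 85038.5/5645376 = 0.0151.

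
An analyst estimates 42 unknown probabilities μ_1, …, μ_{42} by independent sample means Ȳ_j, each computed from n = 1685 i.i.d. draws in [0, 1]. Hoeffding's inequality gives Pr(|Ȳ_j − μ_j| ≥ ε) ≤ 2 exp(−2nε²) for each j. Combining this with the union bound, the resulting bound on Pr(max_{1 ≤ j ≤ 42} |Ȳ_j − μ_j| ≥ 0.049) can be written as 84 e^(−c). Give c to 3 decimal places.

8.091

Union bound over the 42 events: Pr(max_{1 ≤ j ≤ 42} |Ȳ_j − μ_j| ≥ 0.049) ≤ 42·2·exp(−2nε²) = 84 exp(−2·1685·0.049²).
So c = 2·1685·0.049² = 8.0914.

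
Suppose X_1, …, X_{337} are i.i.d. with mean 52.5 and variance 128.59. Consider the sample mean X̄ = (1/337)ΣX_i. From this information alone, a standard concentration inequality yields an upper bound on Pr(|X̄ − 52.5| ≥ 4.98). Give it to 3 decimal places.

0.015

With mean and variance of each term known, Chebyshev's inequality bounds the deviation of the sum (or sample mean).
Var(X̄) = Var(X_i)/n = 128.59/337 = 0.38157.
Chebyshev: Pr(|X̄ − 52.5| ≥ 4.98) ≤ Var(X̄)/(4.98)² = 128.59/(337·4.98²) = 0.0154.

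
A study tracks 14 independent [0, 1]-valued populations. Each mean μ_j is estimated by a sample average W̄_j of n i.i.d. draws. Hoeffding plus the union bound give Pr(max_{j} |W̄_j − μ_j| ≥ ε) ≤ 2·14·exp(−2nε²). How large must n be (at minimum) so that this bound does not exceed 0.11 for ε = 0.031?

2883

Need 2·14·exp(−2nε²) ≤ 0.11, i.e. exp(−2nε²) ≤ 0.11/28.
So 2nε² ≥ ln(28/0.11) = 5.539479.
Hence n ≥ 5.539479/(2·0.031²) = 2882.143.
The smallest integer n is 2883.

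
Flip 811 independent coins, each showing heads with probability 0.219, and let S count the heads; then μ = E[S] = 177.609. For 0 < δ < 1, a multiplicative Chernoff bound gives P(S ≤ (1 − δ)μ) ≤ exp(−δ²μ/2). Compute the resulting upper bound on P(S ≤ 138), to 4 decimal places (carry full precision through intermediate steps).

0.0121

Write 138 = (1 − δ)μ, so δ = 1 − 138/177.609 = 0.2230123…
Then the exponent is δ²μ/2 = (μ − 138)²/(2μ) = 4.416648.
Bound = exp(−4.416648) = 0.01207.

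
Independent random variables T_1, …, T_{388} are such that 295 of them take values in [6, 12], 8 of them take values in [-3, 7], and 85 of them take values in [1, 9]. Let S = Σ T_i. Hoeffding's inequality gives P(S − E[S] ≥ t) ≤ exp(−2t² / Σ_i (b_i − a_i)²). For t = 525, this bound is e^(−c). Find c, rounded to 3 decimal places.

Σ(b_i − a_i)² = 295·6² + 8·10² + 85·8² = 16860.
c = 2t² / 16860 = 2·525² / 16860 = 32.6957.

32.696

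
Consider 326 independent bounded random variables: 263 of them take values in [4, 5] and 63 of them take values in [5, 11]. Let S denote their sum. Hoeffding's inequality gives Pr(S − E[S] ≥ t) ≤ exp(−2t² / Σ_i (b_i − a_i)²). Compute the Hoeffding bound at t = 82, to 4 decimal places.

0.0049

Σ(b_i − a_i)² = 263·1² + 63·6² = 2531.
Exponent = 2·82² / 2531 = 5.31331.
Bound = exp(−5.31331) = 0.00493.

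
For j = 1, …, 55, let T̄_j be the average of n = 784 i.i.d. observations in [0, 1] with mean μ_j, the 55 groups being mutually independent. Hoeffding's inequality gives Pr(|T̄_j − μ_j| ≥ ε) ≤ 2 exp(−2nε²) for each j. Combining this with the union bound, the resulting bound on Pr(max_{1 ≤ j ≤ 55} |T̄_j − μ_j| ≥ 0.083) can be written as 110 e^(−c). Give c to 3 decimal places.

10.802

Union bound over the 55 events: Pr(max_{1 ≤ j ≤ 55} |T̄_j − μ_j| ≥ 0.083) ≤ 55·2·exp(−2nε²) = 110 exp(−2·784·0.083²).
So c = 2·784·0.083² = 10.8020.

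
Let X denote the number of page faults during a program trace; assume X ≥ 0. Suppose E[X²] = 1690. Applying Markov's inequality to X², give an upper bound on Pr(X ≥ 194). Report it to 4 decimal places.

0.0449

Since X ≥ 0, the event {X ≥ 194} is the same as {X² ≥ 37636}.
Markov's inequality applied to X² gives Pr(X² ≥ 37636) ≤ E[X²]/37636 = 1690/37636 = 0.0449.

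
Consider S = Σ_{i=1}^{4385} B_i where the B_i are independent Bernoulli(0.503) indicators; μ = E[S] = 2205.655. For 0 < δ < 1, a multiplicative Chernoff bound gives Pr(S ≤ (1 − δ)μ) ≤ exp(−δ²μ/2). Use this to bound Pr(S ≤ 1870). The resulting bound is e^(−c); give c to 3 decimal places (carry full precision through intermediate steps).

25.540

Write 1870 = (1 − δ)μ, so δ = 1 − 1870/2205.655 = 0.1521793…
Then the exponent is δ²μ/2 = (μ − 1870)²/(2μ) = 25.539869.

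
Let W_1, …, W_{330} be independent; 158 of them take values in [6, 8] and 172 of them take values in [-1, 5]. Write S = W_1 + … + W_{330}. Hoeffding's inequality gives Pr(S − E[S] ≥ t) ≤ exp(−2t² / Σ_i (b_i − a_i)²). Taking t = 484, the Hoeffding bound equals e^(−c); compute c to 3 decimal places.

68.657

Σ(b_i − a_i)² = 158·2² + 172·6² = 6824.
c = 2t² / 6824 = 2·484² / 6824 = 68.6565.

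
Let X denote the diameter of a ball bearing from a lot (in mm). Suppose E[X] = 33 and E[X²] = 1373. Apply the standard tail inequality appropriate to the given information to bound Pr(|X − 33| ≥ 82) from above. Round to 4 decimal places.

The first two moments determine the variance, so Chebyshev's inequality is the sharpest standard bound available.
Var(X) = E[X²] − (E[X])² = 1373 − 1089 = 284.
Chebyshev's inequality: Pr(|X − μ| ≥ t) ≤ Var(X)/t² = 284/6724 = 0.0422.

0.0422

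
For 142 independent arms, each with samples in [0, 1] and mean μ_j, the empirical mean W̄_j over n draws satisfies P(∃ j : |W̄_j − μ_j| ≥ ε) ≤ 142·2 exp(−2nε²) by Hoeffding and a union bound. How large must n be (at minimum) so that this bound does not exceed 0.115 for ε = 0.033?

Need 2·142·exp(−2nε²) ≤ 0.115, i.e. exp(−2nε²) ≤ 0.115/284.
So 2nε² ≥ ln(284/0.115) = 7.811797.
Hence n ≥ 7.811797/(2·0.033²) = 3586.684.
The smallest integer n is 3587.

3587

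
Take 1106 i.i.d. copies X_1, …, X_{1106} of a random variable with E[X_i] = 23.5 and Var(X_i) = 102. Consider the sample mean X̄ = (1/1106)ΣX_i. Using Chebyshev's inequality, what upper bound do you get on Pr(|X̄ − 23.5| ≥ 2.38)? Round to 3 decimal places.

Var(X̄) = Var(X_i)/n = 102/1106 = 0.092224.
Chebyshev: Pr(|X̄ − 23.5| ≥ 2.38) ≤ Var(X̄)/(2.38)² = 102/(1106·2.38²) = 0.0163.

0.016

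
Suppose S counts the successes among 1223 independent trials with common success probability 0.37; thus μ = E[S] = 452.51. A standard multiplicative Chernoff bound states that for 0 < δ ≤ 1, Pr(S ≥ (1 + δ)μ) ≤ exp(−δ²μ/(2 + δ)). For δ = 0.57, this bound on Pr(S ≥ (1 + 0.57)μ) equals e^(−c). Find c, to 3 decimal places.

c = δ²μ/(2 + δ) = 0.57²·452.51/(2 + 0.57) = 57.2064.

57.206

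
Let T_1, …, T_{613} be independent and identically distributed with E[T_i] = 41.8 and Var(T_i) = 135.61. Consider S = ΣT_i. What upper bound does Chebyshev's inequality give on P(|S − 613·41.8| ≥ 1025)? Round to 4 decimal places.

Var(S) = n·Var(T_i) = 613·135.61 = 83128.93.
Chebyshev: P(|S − 613·41.8| ≥ 1025) ≤ Var(S)/1025² = 83128.93/1050625 = 0.0791.

0.0791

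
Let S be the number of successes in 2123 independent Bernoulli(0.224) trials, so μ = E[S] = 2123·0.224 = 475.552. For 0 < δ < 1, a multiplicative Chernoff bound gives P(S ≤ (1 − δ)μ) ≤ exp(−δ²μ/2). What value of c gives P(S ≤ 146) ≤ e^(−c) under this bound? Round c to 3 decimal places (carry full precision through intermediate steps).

114.188

Write 146 = (1 − δ)μ, so δ = 1 − 146/475.552 = 0.6929884…
Then the exponent is δ²μ/2 = (μ − 146)²/(2μ) = 114.187850.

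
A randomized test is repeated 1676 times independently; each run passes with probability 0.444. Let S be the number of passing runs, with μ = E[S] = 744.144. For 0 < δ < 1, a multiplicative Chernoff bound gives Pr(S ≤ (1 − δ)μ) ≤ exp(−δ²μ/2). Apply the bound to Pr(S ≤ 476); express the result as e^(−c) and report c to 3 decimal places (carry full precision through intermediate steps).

Write 476 = (1 − δ)μ, so δ = 1 − 476/744.144 = 0.3603389…
Then the exponent is δ²μ/2 = (μ − 476)²/(2μ) = 48.311352.

48.311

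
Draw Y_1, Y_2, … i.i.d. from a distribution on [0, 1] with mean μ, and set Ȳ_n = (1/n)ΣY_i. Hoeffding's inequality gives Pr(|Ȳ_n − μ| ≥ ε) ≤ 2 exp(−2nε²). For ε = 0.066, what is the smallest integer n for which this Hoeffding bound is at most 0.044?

Require 2·exp(−2nε²) ≤ 0.044, i.e. 2nε² ≥ ln(2/0.044) = 3.816713.
So n ≥ 3.816713 / (2·0.066²) = 438.098.
The smallest integer n is 439.

439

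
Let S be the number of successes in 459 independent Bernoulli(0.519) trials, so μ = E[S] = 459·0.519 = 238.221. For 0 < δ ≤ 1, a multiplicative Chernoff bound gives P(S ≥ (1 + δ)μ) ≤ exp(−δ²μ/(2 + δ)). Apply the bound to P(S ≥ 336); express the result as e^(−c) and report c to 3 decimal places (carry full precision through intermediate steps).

16.650

Write 336 = (1 + δ)μ, so δ = 336/238.221 − 1 = 0.410455…
Then the exponent is δ²μ/(2 + δ) = (336 − μ)² / (μ·(2 + δ)) = 16.649918.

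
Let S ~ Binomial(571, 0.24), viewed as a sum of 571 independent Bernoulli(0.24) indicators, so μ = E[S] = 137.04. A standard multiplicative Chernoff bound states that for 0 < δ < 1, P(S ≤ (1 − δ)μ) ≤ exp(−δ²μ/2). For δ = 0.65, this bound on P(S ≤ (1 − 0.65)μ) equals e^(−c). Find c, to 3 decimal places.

28.950

c = δ²μ/2 = 0.65²·137.04/2 = 28.9497.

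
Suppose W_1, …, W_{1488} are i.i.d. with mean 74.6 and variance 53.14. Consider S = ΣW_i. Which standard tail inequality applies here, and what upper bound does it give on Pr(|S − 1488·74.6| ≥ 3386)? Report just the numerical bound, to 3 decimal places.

0.007

With mean and variance of each term known, Chebyshev's inequality bounds the deviation of the sum (or sample mean).
Var(S) = n·Var(W_i) = 1488·53.14 = 79072.32.
Chebyshev: Pr(|S − 1488·74.6| ≥ 3386) ≤ Var(S)/3386² = 79072.32/11464996 = 0.0069.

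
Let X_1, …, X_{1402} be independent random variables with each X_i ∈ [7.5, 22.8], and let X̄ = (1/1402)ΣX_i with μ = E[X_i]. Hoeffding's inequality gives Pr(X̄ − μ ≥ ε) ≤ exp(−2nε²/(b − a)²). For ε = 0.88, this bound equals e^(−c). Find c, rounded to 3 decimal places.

9.276

c = 2nε²/(b − a)² = 2·1402·0.88² / 15.3² = 9.2760.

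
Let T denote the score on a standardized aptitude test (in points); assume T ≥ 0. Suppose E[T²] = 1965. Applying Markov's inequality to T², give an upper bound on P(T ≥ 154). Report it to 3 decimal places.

Since T ≥ 0, the event {T ≥ 154} is the same as {T² ≥ 23716}.
Markov's inequality applied to T² gives P(T² ≥ 23716) ≤ E[T²]/23716 = 1965/23716 = 0.0829.

0.083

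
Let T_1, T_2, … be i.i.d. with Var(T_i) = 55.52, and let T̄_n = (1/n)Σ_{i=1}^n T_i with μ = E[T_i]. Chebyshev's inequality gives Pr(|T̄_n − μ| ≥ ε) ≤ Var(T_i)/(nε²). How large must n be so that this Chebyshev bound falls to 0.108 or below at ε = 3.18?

Require 55.52/(n·3.18²) ≤ 0.108, i.e. n ≥ 55.52/(0.108·3.18²) = 50.836.
The smallest integer n is 51.

51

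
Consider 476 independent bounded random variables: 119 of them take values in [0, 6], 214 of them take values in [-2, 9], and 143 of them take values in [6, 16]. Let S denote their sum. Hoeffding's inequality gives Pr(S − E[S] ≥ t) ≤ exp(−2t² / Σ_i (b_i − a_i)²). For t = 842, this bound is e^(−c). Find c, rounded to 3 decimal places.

31.879

Σ(b_i − a_i)² = 119·6² + 214·11² + 143·10² = 44478.
c = 2t² / 44478 = 2·842² / 44478 = 31.8793.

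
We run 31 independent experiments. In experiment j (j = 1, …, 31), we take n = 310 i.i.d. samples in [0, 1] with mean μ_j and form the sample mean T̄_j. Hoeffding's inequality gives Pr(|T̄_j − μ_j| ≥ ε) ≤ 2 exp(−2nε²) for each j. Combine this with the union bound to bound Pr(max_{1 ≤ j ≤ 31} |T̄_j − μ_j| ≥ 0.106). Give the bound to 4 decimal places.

Per-experiment Hoeffding bound: 2·exp(−2·310·0.106²) = 2·exp(−6.96632) = 0.0018862.
Union bound over 31 events: 31·0.0018862 = 0.05847.

0.0585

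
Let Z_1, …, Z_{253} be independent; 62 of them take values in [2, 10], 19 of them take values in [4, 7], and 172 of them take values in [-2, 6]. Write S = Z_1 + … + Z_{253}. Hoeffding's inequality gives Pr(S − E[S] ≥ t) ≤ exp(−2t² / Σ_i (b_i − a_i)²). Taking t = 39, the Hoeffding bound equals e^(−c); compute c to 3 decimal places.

0.201

Σ(b_i − a_i)² = 62·8² + 19·3² + 172·8² = 15147.
c = 2t² / 15147 = 2·39² / 15147 = 0.2008.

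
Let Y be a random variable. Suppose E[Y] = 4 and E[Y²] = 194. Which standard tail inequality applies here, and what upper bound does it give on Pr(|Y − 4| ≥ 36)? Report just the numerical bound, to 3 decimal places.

0.137

The first two moments determine the variance, so Chebyshev's inequality is the sharpest standard bound available.
Var(Y) = E[Y²] − (E[Y])² = 194 − 16 = 178.
Chebyshev's inequality: Pr(|Y − μ| ≥ t) ≤ Var(Y)/t² = 178/1296 = 0.1373.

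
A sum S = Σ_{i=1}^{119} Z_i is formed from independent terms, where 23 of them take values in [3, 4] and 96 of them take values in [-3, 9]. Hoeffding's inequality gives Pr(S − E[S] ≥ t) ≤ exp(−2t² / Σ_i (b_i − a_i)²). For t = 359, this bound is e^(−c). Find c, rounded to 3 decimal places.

18.615

Σ(b_i − a_i)² = 23·1² + 96·12² = 13847.
c = 2t² / 13847 = 2·359² / 13847 = 18.6150.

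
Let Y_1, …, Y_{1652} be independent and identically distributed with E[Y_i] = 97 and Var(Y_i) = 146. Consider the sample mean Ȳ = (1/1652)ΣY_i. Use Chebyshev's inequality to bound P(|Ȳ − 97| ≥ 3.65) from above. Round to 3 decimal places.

Var(Ȳ) = Var(Y_i)/n = 146/1652 = 0.088378.
Chebyshev: P(|Ȳ − 97| ≥ 3.65) ≤ Var(Ȳ)/(3.65)² = 146/(1652·3.65²) = 0.0066.

0.007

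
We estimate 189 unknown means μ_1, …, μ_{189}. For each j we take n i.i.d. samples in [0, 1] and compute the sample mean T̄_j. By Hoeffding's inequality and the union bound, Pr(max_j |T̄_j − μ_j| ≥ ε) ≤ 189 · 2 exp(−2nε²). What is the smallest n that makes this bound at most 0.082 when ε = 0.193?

114

Need 2·189·exp(−2nε²) ≤ 0.082, i.e. exp(−2nε²) ≤ 0.082/378.
So 2nε² ≥ ln(378/0.082) = 8.435930.
Hence n ≥ 8.435930/(2·0.193²) = 113.237.
The smallest integer n is 114.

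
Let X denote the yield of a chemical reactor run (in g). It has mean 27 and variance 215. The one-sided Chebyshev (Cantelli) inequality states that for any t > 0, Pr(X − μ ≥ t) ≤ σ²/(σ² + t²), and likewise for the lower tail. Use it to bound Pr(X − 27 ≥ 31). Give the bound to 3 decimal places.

0.183

Here σ² = 215 and t = 31, so σ² + t² = 1176.
Cantelli's bound: 215/1176 = 0.1828.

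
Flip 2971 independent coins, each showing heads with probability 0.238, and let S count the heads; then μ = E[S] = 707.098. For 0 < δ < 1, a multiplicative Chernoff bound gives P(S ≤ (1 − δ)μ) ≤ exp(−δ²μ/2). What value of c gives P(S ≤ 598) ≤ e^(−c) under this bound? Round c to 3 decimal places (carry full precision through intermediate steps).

8.416

Write 598 = (1 − δ)μ, so δ = 1 − 598/707.098 = 0.1542898…
Then the exponent is δ²μ/2 = (μ − 598)²/(2μ) = 8.416354.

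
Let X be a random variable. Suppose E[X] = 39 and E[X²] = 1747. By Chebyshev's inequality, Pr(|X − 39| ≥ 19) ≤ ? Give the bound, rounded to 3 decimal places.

Var(X) = E[X²] − (E[X])² = 1747 − 1521 = 226.
Chebyshev's inequality: Pr(|X − μ| ≥ t) ≤ Var(X)/t² = 226/361 = 0.6260.

0.626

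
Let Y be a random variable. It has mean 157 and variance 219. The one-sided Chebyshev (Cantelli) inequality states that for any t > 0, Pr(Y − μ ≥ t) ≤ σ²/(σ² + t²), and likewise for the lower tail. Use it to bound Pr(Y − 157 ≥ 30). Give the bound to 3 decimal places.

0.196

Here σ² = 219 and t = 30, so σ² + t² = 1119.
Cantelli's bound: 219/1119 = 0.1957.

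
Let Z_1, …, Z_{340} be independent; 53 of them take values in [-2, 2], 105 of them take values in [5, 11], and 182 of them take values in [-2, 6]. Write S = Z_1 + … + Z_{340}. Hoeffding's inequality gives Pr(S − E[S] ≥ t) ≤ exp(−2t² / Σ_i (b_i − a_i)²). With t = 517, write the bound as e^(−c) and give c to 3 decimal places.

Σ(b_i − a_i)² = 53·4² + 105·6² + 182·8² = 16276.
c = 2t² / 16276 = 2·517² / 16276 = 32.8446.

32.845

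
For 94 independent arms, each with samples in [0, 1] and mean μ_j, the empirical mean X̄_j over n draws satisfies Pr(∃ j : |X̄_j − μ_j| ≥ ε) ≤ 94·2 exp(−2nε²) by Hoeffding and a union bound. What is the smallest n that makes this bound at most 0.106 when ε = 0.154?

158

Need 2·94·exp(−2nε²) ≤ 0.106, i.e. exp(−2nε²) ≤ 0.106/188.
So 2nε² ≥ ln(188/0.106) = 7.480758.
Hence n ≥ 7.480758/(2·0.154²) = 157.715.
The smallest integer n is 158.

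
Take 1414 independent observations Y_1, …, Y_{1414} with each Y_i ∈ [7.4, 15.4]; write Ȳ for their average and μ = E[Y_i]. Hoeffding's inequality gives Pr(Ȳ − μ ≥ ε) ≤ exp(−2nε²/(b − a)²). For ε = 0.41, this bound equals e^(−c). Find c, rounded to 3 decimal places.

7.428

c = 2nε²/(b − a)² = 2·1414·0.41² / 8² = 7.4279.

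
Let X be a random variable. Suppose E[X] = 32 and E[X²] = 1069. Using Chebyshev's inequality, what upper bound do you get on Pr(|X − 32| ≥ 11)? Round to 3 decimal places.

Var(X) = E[X²] − (E[X])² = 1069 − 1024 = 45.
Chebyshev's inequality: Pr(|X − μ| ≥ t) ≤ Var(X)/t² = 45/121 = 0.3719.

0.372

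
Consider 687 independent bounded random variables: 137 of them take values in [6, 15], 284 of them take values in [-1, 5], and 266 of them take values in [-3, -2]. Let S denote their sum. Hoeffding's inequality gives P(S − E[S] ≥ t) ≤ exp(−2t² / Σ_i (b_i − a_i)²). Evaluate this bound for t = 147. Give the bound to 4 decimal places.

0.1351

Σ(b_i − a_i)² = 137·9² + 284·6² + 266·1² = 21587.
Exponent = 2·147² / 21587 = 2.00204.
Bound = exp(−2.00204) = 0.13506.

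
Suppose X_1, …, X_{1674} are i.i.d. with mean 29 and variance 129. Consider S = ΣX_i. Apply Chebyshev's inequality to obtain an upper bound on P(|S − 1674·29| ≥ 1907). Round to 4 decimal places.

0.0594

Var(S) = n·Var(X_i) = 1674·129 = 215946.
Chebyshev: P(|S − 1674·29| ≥ 1907) ≤ Var(S)/1907² = 215946/3636649 = 0.0594.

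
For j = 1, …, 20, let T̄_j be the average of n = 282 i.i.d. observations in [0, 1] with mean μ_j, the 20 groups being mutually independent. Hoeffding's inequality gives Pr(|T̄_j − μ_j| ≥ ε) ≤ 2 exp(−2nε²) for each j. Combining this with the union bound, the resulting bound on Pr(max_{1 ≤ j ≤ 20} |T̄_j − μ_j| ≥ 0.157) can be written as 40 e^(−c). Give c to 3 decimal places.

13.902

Union bound over the 20 events: Pr(max_{1 ≤ j ≤ 20} |T̄_j − μ_j| ≥ 0.157) ≤ 20·2·exp(−2nε²) = 40 exp(−2·282·0.157²).
So c = 2·282·0.157² = 13.9020.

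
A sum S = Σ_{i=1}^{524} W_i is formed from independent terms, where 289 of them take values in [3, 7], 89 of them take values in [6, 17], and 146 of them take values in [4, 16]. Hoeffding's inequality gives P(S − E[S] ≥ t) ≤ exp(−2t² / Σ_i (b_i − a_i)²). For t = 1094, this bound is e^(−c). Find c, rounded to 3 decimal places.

65.730

Σ(b_i − a_i)² = 289·4² + 89·11² + 146·12² = 36417.
c = 2t² / 36417 = 2·1094² / 36417 = 65.7295.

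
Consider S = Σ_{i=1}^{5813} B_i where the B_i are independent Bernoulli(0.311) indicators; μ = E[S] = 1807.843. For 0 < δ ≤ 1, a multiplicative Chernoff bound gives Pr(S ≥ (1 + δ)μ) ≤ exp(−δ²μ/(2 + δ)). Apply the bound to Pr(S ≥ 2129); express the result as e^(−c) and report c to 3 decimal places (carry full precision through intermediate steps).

Write 2129 = (1 + δ)μ, so δ = 2129/1807.843 − 1 = 0.1776465…
Then the exponent is δ²μ/(2 + δ) = (2129 − μ)² / (μ·(2 + δ)) = 26.199119.

26.199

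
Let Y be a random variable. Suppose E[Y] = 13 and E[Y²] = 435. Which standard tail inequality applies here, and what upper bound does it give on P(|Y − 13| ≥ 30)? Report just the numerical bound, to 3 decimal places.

0.296

The first two moments determine the variance, so Chebyshev's inequality is the sharpest standard bound available.
Var(Y) = E[Y²] − (E[Y])² = 435 − 169 = 266.
Chebyshev's inequality: P(|Y − μ| ≥ t) ≤ Var(Y)/t² = 266/900 = 0.2956.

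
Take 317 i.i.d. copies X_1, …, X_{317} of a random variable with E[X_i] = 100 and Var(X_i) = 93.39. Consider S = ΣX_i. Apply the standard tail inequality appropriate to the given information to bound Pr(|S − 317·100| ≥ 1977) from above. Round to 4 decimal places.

With mean and variance of each term known, Chebyshev's inequality bounds the deviation of the sum (or sample mean).
Var(S) = n·Var(X_i) = 317·93.39 = 29604.63.
Chebyshev: Pr(|S − 317·100| ≥ 1977) ≤ Var(S)/1977² = 29604.63/3908529 = 0.0076.

0.0076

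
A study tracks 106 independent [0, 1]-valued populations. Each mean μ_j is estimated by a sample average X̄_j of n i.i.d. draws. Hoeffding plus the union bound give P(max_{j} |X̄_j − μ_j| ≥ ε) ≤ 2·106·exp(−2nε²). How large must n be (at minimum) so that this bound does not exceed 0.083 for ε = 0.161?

152

Need 2·106·exp(−2nε²) ≤ 0.083, i.e. exp(−2nε²) ≤ 0.083/212.
So 2nε² ≥ ln(212/0.083) = 7.845501.
Hence n ≥ 7.845501/(2·0.161²) = 151.335.
The smallest integer n is 152.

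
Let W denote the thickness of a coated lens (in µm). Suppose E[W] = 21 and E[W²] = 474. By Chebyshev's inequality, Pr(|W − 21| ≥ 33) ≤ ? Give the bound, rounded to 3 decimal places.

0.030

Var(W) = E[W²] − (E[W])² = 474 − 441 = 33.
Chebyshev's inequality: Pr(|W − μ| ≥ t) ≤ Var(W)/t² = 33/1089 = 0.0303.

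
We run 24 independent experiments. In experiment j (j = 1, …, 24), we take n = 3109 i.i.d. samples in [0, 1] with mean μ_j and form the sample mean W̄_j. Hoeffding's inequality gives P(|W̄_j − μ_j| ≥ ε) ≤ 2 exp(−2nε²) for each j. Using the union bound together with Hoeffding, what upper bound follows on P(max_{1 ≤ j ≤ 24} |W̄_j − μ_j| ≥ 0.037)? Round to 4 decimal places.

0.0096

Per-experiment Hoeffding bound: 2·exp(−2·3109·0.037²) = 2·exp(−8.51244) = 0.0004019.
Union bound over 24 events: 24·0.0004019 = 0.00965.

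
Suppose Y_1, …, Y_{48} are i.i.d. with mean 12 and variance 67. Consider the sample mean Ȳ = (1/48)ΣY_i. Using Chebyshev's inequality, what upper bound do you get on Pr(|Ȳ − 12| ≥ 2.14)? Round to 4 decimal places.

0.3048

Var(Ȳ) = Var(Y_i)/n = 67/48 = 1.3958.
Chebyshev: Pr(|Ȳ − 12| ≥ 2.14) ≤ Var(Ȳ)/(2.14)² = 67/(48·2.14²) = 0.3048.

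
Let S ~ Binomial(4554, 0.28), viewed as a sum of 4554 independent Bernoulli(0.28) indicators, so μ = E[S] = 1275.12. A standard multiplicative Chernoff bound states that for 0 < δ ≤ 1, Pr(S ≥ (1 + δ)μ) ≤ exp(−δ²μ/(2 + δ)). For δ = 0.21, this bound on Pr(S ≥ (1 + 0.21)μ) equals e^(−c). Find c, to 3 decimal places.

c = δ²μ/(2 + δ) = 0.21²·1275.12/(2 + 0.21) = 25.4447.

25.445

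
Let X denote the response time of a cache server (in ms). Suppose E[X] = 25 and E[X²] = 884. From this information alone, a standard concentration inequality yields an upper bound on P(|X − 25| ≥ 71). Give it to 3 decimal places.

0.051

The first two moments determine the variance, so Chebyshev's inequality is the sharpest standard bound available.
Var(X) = E[X²] − (E[X])² = 884 − 625 = 259.
Chebyshev's inequality: P(|X − μ| ≥ t) ≤ Var(X)/t² = 259/5041 = 0.0514.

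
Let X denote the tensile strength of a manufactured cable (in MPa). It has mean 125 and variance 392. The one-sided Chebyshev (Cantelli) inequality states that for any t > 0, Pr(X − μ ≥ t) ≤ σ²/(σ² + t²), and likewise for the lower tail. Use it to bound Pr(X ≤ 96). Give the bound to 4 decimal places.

0.3179

Here σ² = 392 and t = 29, so σ² + t² = 1233.
Cantelli's bound: 392/1233 = 0.3179.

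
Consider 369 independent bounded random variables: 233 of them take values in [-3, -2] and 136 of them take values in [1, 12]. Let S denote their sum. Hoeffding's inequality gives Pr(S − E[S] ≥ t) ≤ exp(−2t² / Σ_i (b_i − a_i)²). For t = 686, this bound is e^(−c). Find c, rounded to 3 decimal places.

56.396

Σ(b_i − a_i)² = 233·1² + 136·11² = 16689.
c = 2t² / 16689 = 2·686² / 16689 = 56.3959.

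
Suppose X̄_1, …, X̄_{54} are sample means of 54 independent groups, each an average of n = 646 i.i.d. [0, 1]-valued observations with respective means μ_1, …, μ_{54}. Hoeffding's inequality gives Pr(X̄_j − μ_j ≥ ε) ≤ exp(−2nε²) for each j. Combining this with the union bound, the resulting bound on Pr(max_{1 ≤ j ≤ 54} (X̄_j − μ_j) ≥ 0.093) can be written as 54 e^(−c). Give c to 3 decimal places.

11.175

Union bound over the 54 events: Pr(max_{1 ≤ j ≤ 54} (X̄_j − μ_j) ≥ 0.093) ≤ 54·exp(−2nε²) = 54 exp(−2·646·0.093²).
So c = 2·646·0.093² = 11.1745.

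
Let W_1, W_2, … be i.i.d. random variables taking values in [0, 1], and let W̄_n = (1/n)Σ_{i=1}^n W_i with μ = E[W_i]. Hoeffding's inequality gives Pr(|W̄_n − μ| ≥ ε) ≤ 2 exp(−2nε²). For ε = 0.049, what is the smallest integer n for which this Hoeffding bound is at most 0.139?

556

Require 2·exp(−2nε²) ≤ 0.139, i.e. 2nε² ≥ ln(2/0.139) = 2.666429.
So n ≥ 2.666429 / (2·0.049²) = 555.275.
The smallest integer n is 556.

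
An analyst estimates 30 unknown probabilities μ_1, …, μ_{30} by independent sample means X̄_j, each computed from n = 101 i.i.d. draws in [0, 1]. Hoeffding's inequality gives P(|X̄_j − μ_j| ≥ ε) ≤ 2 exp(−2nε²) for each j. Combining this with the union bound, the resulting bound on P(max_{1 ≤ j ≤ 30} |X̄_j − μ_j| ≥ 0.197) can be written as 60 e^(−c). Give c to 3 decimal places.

Union bound over the 30 events: P(max_{1 ≤ j ≤ 30} |X̄_j − μ_j| ≥ 0.197) ≤ 30·2·exp(−2nε²) = 60 exp(−2·101·0.197²).
So c = 2·101·0.197² = 7.8394.

7.839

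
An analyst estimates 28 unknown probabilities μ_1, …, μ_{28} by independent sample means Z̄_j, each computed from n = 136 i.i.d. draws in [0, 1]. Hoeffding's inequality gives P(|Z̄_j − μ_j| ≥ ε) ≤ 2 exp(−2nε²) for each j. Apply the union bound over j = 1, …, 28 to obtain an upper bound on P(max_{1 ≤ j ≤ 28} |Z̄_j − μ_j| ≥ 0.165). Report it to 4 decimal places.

Per-experiment Hoeffding bound: 2·exp(−2·136·0.165²) = 2·exp(−7.40520) = 0.0012162.
Union bound over 28 events: 28·0.0012162 = 0.03405.

0.0341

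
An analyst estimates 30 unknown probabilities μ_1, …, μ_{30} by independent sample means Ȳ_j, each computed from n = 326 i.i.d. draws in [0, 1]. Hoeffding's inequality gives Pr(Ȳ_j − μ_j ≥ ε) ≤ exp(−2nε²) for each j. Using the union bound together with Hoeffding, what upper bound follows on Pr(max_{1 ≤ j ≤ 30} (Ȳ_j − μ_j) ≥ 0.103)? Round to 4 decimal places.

0.0297

Per-experiment Hoeffding bound: exp(−2·326·0.103²) = exp(−6.91707) = 0.00099073.
Union bound over 30 events: 30·0.00099073 = 0.02972.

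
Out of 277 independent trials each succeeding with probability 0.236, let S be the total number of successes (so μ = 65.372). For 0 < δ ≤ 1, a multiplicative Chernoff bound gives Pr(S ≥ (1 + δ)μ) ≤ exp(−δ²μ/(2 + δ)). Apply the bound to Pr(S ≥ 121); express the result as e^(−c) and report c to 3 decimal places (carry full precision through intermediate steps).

Write 121 = (1 + δ)μ, so δ = 121/65.372 − 1 = 0.8509454…
Then the exponent is δ²μ/(2 + δ) = (121 − μ)² / (μ·(2 + δ)) = 16.603752.

16.604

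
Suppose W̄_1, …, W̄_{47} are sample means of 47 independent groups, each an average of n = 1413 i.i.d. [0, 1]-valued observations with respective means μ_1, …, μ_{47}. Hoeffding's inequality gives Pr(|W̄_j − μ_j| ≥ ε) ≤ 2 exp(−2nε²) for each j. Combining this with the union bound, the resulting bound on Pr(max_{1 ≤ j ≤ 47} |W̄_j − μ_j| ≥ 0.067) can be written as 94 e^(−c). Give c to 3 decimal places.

12.686

Union bound over the 47 events: Pr(max_{1 ≤ j ≤ 47} |W̄_j − μ_j| ≥ 0.067) ≤ 47·2·exp(−2nε²) = 94 exp(−2·1413·0.067²).
So c = 2·1413·0.067² = 12.6859.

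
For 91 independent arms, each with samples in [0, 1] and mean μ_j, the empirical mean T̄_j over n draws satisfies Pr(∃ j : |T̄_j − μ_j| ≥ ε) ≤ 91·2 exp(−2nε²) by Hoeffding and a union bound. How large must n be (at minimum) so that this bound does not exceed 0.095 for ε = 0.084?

536

Need 2·91·exp(−2nε²) ≤ 0.095, i.e. exp(−2nε²) ≤ 0.095/182.
So 2nε² ≥ ln(182/0.095) = 7.557885.
Hence n ≥ 7.557885/(2·0.084²) = 535.564.
The smallest integer n is 536.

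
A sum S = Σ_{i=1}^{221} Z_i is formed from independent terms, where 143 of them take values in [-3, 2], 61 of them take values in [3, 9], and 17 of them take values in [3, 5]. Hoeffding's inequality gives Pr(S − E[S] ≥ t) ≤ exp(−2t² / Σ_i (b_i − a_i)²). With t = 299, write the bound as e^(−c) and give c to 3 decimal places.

30.622

Σ(b_i − a_i)² = 143·5² + 61·6² + 17·2² = 5839.
c = 2t² / 5839 = 2·299² / 5839 = 30.6220.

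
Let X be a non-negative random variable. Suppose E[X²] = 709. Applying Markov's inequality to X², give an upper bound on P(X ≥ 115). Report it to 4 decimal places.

0.0536

Since X ≥ 0, the event {X ≥ 115} is the same as {X² ≥ 13225}.
Markov's inequality applied to X² gives P(X² ≥ 13225) ≤ E[X²]/13225 = 709/13225 = 0.0536.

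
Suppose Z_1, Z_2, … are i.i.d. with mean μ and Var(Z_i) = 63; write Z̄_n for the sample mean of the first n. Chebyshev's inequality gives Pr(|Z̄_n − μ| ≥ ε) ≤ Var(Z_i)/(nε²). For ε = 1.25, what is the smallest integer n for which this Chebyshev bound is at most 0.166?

Require 63/(n·1.25²) ≤ 0.166, i.e. n ≥ 63/(0.166·1.25²) = 242.892.
The smallest integer n is 243.

243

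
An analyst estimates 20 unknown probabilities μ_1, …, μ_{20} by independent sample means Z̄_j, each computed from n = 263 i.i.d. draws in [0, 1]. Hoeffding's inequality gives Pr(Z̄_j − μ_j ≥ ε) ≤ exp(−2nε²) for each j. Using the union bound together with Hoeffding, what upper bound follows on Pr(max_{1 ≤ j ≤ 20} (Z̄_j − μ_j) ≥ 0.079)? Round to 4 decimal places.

Per-experiment Hoeffding bound: exp(−2·263·0.079²) = exp(−3.28277) = 0.037524.
Union bound over 20 events: 20·0.037524 = 0.75049.

0.7505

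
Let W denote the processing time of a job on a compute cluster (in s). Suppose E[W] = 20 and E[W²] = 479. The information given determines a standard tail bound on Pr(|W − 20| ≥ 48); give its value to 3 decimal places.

0.034

The first two moments determine the variance, so Chebyshev's inequality is the sharpest standard bound available.
Var(W) = E[W²] − (E[W])² = 479 − 400 = 79.
Chebyshev's inequality: Pr(|W − μ| ≥ t) ≤ Var(W)/t² = 79/2304 = 0.0343.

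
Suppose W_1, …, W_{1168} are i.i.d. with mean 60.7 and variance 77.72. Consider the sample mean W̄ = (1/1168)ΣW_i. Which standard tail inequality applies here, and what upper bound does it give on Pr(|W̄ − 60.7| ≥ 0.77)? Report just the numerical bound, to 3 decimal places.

With mean and variance of each term known, Chebyshev's inequality bounds the deviation of the sum (or sample mean).
Var(W̄) = Var(W_i)/n = 77.72/1168 = 0.066541.
Chebyshev: Pr(|W̄ − 60.7| ≥ 0.77) ≤ Var(W̄)/(0.77)² = 77.72/(1168·0.77²) = 0.1122.

0.112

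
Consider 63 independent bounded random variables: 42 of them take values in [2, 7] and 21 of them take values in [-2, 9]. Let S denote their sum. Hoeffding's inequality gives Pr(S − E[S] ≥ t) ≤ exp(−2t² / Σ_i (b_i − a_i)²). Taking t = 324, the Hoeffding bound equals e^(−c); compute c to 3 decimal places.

58.466

Σ(b_i − a_i)² = 42·5² + 21·11² = 3591.
c = 2t² / 3591 = 2·324² / 3591 = 58.4662.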